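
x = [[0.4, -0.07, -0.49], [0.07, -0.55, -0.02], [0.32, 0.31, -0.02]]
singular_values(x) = [0.68, 0.64, 0.21]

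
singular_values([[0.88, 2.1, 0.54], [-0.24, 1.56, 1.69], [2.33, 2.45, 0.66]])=[4.4, 1.78, 0.46]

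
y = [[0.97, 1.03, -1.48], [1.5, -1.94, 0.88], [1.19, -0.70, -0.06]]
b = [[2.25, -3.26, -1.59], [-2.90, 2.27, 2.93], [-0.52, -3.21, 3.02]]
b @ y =[[-4.6, 9.75, -6.1], [4.08, -9.44, 6.11], [-1.73, 3.58, -2.24]]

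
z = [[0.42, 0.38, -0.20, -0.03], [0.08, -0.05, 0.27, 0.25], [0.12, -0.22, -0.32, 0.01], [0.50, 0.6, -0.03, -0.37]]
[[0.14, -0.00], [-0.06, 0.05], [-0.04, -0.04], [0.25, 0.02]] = z@ [[0.06,  0.04], [0.26,  0.02], [-0.05,  0.14], [-0.16,  0.03]]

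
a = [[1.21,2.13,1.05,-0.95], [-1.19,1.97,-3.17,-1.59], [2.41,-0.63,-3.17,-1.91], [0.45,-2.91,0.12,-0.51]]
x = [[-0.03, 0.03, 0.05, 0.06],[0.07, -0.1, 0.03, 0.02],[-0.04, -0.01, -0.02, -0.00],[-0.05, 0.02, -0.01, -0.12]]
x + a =[[1.18, 2.16, 1.10, -0.89],  [-1.12, 1.87, -3.14, -1.57],  [2.37, -0.64, -3.19, -1.91],  [0.40, -2.89, 0.11, -0.63]]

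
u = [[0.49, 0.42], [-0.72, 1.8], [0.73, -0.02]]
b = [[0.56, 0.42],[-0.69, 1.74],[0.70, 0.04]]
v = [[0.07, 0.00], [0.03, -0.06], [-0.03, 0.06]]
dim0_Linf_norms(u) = [0.73, 1.8]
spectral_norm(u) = 1.97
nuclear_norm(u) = 2.88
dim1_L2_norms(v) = [0.07, 0.07, 0.07]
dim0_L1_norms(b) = [1.95, 2.2]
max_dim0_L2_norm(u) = 1.85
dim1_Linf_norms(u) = [0.49, 1.8, 0.73]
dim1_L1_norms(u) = [0.91, 2.52, 0.75]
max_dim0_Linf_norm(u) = 1.8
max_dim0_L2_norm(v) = 0.08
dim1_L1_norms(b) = [0.98, 2.43, 0.74]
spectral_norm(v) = 0.10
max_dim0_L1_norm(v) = 0.13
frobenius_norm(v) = 0.12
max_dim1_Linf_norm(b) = 1.74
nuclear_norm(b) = 2.84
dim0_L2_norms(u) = [1.14, 1.85]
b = v + u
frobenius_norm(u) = 2.17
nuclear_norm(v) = 0.16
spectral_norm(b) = 1.89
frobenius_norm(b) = 2.12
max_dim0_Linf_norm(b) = 1.74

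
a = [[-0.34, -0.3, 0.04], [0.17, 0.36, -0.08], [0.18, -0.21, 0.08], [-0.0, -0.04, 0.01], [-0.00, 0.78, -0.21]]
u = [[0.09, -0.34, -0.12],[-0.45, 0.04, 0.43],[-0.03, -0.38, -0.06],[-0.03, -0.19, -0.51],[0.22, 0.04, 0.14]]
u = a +[[0.43, -0.04, -0.16], [-0.62, -0.32, 0.51], [-0.21, -0.17, -0.14], [-0.03, -0.15, -0.52], [0.22, -0.74, 0.35]]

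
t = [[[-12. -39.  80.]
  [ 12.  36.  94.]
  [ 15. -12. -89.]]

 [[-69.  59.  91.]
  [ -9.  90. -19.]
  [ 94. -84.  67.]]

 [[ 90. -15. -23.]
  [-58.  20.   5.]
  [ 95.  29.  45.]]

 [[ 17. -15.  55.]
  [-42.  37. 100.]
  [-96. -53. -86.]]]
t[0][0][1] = -39.0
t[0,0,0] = -12.0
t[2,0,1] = -15.0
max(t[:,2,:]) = 95.0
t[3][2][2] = -86.0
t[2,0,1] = -15.0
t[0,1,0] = 12.0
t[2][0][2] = -23.0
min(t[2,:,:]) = -58.0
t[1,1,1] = 90.0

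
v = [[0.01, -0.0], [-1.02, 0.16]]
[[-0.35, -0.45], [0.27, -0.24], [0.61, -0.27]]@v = [[0.46, -0.07], [0.25, -0.04], [0.28, -0.04]]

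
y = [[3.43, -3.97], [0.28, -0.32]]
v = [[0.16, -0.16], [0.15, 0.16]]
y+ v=[[3.59, -4.13], [0.43, -0.16]]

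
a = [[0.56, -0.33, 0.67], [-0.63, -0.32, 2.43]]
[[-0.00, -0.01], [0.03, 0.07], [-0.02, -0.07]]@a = [[0.01, 0.0, -0.02], [-0.03, -0.03, 0.19], [0.03, 0.03, -0.18]]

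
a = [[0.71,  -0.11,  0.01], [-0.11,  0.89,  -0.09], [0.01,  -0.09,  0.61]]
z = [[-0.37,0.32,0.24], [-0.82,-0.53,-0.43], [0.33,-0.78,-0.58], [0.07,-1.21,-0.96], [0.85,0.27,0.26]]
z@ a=[[-0.3, 0.3, 0.11], [-0.53, -0.34, -0.22], [0.31, -0.68, -0.28], [0.17, -1.00, -0.48], [0.58, 0.12, 0.14]]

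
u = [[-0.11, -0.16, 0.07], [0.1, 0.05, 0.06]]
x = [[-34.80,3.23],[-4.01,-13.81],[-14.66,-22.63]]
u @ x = [[3.44, 0.27], [-4.56, -1.73]]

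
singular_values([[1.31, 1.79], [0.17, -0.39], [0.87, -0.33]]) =[2.24, 0.97]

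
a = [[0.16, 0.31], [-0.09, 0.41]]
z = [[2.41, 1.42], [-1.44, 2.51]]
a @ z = [[-0.06, 1.01], [-0.81, 0.90]]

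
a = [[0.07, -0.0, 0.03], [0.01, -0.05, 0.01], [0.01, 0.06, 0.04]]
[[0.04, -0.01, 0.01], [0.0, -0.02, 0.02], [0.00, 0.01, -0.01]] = a@ [[0.53, 0.01, -0.06], [0.01, 0.33, -0.32], [-0.06, -0.32, 0.31]]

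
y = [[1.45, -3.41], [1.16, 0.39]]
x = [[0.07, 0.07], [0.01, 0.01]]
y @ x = [[0.07, 0.07], [0.09, 0.09]]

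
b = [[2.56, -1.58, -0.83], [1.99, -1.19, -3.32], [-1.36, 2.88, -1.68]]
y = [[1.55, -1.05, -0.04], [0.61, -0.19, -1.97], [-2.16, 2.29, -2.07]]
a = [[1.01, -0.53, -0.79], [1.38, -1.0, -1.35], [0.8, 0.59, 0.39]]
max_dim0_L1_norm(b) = 5.91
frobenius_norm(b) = 6.25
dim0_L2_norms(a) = [1.89, 1.28, 1.61]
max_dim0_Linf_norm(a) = 1.38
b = y + a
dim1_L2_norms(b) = [3.12, 4.05, 3.6]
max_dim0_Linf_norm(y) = 2.29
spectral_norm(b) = 5.01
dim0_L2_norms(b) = [3.52, 3.49, 3.81]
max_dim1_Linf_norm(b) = 3.32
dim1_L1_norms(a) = [2.33, 3.73, 1.78]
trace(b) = -0.31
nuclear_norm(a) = 3.66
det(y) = 1.77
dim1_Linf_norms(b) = [2.56, 3.32, 2.88]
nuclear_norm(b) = 9.43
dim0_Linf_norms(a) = [1.38, 1.0, 1.35]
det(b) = 13.77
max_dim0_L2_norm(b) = 3.81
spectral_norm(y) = 4.11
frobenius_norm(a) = 2.79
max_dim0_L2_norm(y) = 2.86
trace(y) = -0.71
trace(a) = 0.40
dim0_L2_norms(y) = [2.73, 2.53, 2.86]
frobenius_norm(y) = 4.69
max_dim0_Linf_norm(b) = 3.32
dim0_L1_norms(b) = [5.91, 5.65, 5.83]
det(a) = -0.01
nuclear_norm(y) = 6.55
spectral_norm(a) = 2.57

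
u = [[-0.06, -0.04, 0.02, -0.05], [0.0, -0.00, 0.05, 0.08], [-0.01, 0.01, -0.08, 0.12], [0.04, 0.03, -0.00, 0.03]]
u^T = [[-0.06,0.00,-0.01,0.04],[-0.04,-0.00,0.01,0.03],[0.02,0.05,-0.08,-0.00],[-0.05,0.08,0.12,0.03]]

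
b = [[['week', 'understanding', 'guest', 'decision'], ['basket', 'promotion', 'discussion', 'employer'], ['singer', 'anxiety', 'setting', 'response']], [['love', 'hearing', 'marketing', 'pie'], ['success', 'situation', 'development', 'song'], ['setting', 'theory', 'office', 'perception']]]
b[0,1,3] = 'employer'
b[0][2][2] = 'setting'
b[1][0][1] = 'hearing'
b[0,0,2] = 'guest'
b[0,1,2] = 'discussion'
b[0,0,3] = 'decision'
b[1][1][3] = 'song'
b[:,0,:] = [['week', 'understanding', 'guest', 'decision'], ['love', 'hearing', 'marketing', 'pie']]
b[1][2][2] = 'office'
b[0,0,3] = 'decision'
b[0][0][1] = 'understanding'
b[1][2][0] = 'setting'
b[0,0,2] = 'guest'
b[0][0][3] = 'decision'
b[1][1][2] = 'development'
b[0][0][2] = 'guest'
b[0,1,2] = 'discussion'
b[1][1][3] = 'song'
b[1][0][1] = 'hearing'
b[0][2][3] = 'response'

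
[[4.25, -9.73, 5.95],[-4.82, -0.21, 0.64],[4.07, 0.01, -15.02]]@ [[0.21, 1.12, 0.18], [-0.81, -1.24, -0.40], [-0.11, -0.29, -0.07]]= [[8.12, 15.10, 4.24], [-0.91, -5.32, -0.83], [2.5, 8.9, 1.78]]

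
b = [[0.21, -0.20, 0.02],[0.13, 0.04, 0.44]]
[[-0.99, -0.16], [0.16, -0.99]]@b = [[-0.23, 0.19, -0.09], [-0.1, -0.07, -0.43]]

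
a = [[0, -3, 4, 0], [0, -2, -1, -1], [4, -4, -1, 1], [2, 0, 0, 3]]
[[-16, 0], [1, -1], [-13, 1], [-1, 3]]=a @ [[-5, 0], [0, 0], [-4, 0], [3, 1]]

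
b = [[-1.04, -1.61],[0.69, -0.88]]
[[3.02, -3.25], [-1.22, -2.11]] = b@[[-2.28, -0.27], [-0.4, 2.19]]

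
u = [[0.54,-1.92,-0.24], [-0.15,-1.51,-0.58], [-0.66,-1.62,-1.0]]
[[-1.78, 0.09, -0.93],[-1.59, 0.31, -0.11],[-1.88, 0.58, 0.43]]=u @[[0.2, 0.23, -0.95], [0.96, 0.14, 0.24], [0.19, -0.96, -0.19]]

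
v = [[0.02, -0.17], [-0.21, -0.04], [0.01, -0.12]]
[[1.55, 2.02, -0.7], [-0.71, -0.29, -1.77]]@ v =[[-0.40, -0.26],[0.03, 0.34]]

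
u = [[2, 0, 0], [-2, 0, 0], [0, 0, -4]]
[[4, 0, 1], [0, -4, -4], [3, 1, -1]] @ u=[[8, 0, -4], [8, 0, 16], [4, 0, 4]]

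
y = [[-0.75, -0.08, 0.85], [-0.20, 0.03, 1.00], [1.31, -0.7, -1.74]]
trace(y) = -2.46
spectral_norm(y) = 2.68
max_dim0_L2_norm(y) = 2.18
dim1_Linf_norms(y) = [0.85, 1.0, 1.74]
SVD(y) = [[-0.4,-0.23,0.89], [-0.34,-0.86,-0.38], [0.85,-0.46,0.27]] @ diag([2.6830149543853987, 0.4792784884847498, 0.37111034076146615]) @ [[0.55, -0.21, -0.81], [-0.53, 0.65, -0.54], [-0.64, -0.73, -0.25]]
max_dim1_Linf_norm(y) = 1.74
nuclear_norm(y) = 3.53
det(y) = -0.48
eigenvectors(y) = [[(-0.48+0j), -0.13-0.49j, -0.13+0.49j],[(-0.39+0j), (-0.74+0j), (-0.74-0j)],[0.78+0.00j, 0.09-0.43j, 0.09+0.43j]]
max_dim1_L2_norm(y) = 2.29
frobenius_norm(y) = 2.75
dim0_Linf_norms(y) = [1.31, 0.7, 1.74]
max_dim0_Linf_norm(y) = 1.74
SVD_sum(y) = [[-0.6, 0.23, 0.87], [-0.51, 0.2, 0.74], [1.26, -0.48, -1.83]] + [[0.06,  -0.07,  0.06], [0.22,  -0.27,  0.22], [0.12,  -0.14,  0.12]] + [[-0.21, -0.24, -0.08], [0.09, 0.10, 0.03], [-0.06, -0.07, -0.02]]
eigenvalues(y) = [(-2.19+0j), (-0.13+0.45j), (-0.13-0.45j)]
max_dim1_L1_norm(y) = 3.75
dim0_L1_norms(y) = [2.26, 0.81, 3.59]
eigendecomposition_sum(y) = [[(-0.84+0j), (0.28+0j), 0.97+0.00j], [(-0.69+0j), (0.23+0j), (0.8+0j)], [1.37-0.00j, -0.45-0.00j, -1.58-0.00j]] + [[0.05+0.16j, (-0.18-0.02j), (-0.06+0.09j)], [0.25-0.00j, (-0.1+0.24j), (0.1+0.12j)], [-0.03+0.14j, -0.13-0.09j, -0.08+0.04j]] + [[(0.05-0.16j), (-0.18+0.02j), -0.06-0.09j],[(0.25+0j), (-0.1-0.24j), (0.1-0.12j)],[-0.03-0.14j, -0.13+0.09j, (-0.08-0.04j)]]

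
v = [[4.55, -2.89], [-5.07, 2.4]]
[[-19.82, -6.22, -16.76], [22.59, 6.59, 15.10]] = v @ [[-4.75, -1.1, -0.92], [-0.62, 0.42, 4.35]]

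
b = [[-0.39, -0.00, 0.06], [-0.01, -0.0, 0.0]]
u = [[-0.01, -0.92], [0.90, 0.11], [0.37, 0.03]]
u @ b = [[0.01,0.0,-0.00], [-0.35,0.00,0.05], [-0.14,0.0,0.02]]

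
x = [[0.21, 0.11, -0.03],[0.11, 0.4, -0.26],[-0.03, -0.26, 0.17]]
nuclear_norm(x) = 0.79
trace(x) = 0.78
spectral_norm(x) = 0.60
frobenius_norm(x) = 0.63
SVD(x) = [[-0.27,0.95,-0.18], [-0.82,-0.13,0.56], [0.51,0.3,0.81]] @ diag([0.5996929664434367, 0.18584320489379175, 0.005536171337228516]) @ [[-0.27, -0.82, 0.51], [0.95, -0.13, 0.3], [0.18, -0.56, -0.81]]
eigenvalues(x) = [0.6, 0.19, -0.01]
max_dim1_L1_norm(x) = 0.77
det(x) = -0.00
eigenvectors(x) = [[0.27, 0.95, -0.18], [0.82, -0.13, 0.56], [-0.51, 0.3, 0.81]]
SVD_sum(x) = [[0.04, 0.13, -0.08],[0.13, 0.40, -0.25],[-0.08, -0.25, 0.16]] + [[0.17,-0.02,0.05], [-0.02,0.0,-0.01], [0.05,-0.01,0.02]] + [[-0.0, 0.0, 0.0], [0.00, -0.0, -0.00], [0.0, -0.0, -0.0]]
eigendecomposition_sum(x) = [[0.04,0.13,-0.08],[0.13,0.4,-0.25],[-0.08,-0.25,0.16]] + [[0.17, -0.02, 0.05], [-0.02, 0.00, -0.01], [0.05, -0.01, 0.02]] + [[-0.0, 0.0, 0.0], [0.00, -0.00, -0.0], [0.0, -0.0, -0.0]]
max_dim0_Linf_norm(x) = 0.4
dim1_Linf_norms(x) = [0.21, 0.4, 0.26]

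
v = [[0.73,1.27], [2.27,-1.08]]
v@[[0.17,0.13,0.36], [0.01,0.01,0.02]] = [[0.14, 0.11, 0.29], [0.38, 0.28, 0.80]]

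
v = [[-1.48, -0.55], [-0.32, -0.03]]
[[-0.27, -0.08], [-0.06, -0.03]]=v @ [[0.17, 0.12], [0.04, -0.18]]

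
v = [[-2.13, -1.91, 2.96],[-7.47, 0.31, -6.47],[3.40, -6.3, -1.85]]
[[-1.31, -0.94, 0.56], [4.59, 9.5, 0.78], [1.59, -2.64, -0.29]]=v @ [[-0.1, -0.69, -0.15], [-0.13, 0.24, -0.05], [-0.6, -0.66, 0.05]]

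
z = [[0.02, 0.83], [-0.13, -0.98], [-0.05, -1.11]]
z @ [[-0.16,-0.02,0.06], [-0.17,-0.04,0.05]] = [[-0.14,  -0.03,  0.04],[0.19,  0.04,  -0.06],[0.20,  0.05,  -0.06]]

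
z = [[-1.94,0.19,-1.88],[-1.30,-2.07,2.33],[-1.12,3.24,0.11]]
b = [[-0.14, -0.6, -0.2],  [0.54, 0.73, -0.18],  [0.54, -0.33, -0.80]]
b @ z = [[1.28, 0.57, -1.16], [-1.80, -1.99, 0.67], [0.28, -1.81, -1.87]]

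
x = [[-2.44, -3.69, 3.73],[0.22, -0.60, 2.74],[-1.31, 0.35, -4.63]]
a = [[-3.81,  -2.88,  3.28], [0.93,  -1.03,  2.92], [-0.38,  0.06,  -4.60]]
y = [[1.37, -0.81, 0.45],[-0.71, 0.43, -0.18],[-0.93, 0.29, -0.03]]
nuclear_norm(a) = 11.93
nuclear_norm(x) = 10.89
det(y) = 0.02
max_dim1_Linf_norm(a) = 4.6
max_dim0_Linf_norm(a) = 4.6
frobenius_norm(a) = 8.08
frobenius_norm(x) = 8.04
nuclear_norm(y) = 2.40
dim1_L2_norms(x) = [5.79, 2.81, 4.82]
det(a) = -27.61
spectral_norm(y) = 2.08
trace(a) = -9.44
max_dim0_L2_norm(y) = 1.8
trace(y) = 1.77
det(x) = 2.40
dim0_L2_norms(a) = [3.94, 3.06, 6.36]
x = y + a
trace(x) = -7.67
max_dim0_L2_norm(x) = 6.55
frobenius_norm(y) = 2.10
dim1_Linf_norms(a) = [3.81, 2.92, 4.6]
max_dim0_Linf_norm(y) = 1.37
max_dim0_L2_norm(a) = 6.36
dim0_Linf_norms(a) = [3.81, 2.88, 4.6]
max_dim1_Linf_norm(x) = 4.63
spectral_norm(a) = 6.98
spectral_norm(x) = 7.18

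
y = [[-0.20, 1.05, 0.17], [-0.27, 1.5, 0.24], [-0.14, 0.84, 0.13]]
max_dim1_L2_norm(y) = 1.54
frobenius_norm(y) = 2.07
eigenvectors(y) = [[-0.52, -0.78, 0.22], [-0.75, -0.23, -0.11], [-0.42, 0.58, 0.97]]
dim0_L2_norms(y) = [0.36, 2.01, 0.32]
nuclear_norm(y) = 2.09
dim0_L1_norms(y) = [0.61, 3.39, 0.54]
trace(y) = 1.43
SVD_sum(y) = [[-0.19, 1.05, 0.17], [-0.27, 1.50, 0.24], [-0.15, 0.84, 0.13]] + [[-0.01, -0.0, 0.0], [0.00, 0.0, -0.0], [0.01, 0.0, -0.0]] + [[-0.0, 0.0, -0.0],[0.00, -0.0, 0.00],[-0.0, 0.0, -0.00]]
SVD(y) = [[-0.52, 0.66, 0.55], [-0.74, -0.04, -0.67], [-0.42, -0.75, 0.51]] @ diag([2.072135128414245, 0.01595676494350853, 0.0011795101601112554]) @ [[0.18, -0.97, -0.16], [-0.94, -0.21, 0.26], [-0.28, 0.1, -0.95]]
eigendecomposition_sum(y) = [[-0.18,  1.04,  0.17], [-0.27,  1.50,  0.24], [-0.15,  0.84,  0.13]] + [[-0.01, 0.01, 0.0],  [-0.00, 0.00, 0.0],  [0.01, -0.01, -0.0]] + [[-0.00, 0.00, -0.0], [0.0, -0.00, 0.00], [-0.0, 0.0, -0.0]]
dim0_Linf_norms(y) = [0.27, 1.5, 0.24]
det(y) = 0.00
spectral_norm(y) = 2.07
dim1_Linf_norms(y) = [1.05, 1.5, 0.84]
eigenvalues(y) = [1.45, -0.02, -0.0]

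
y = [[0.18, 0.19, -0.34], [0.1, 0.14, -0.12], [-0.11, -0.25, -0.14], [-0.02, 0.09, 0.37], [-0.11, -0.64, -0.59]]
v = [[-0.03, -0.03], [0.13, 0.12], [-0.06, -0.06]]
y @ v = [[0.04, 0.04], [0.02, 0.02], [-0.02, -0.02], [-0.01, -0.01], [-0.04, -0.04]]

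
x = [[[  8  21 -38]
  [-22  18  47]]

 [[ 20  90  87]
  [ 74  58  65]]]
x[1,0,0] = 20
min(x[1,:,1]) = 58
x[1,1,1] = 58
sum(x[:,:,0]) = 80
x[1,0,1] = 90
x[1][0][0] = 20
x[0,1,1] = 18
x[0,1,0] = -22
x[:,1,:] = [[-22, 18, 47], [74, 58, 65]]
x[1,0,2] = 87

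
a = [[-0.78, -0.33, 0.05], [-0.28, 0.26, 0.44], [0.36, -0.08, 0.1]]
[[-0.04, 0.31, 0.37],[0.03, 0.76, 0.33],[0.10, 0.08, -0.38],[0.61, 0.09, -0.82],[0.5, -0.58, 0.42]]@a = [[0.08, 0.06, 0.17], [-0.12, 0.16, 0.37], [-0.24, 0.02, 0.00], [-0.80, -0.11, -0.01], [-0.08, -0.35, -0.19]]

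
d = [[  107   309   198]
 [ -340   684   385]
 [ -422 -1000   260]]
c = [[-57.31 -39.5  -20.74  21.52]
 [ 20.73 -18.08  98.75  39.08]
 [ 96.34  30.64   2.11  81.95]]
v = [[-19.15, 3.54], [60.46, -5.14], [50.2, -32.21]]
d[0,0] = 107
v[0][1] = 3.54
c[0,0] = -57.31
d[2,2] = 260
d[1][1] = 684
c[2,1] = 30.64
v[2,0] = 50.2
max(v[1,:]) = 60.46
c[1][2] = 98.75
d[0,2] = 198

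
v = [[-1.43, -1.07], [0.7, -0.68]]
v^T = [[-1.43, 0.7],[-1.07, -0.68]]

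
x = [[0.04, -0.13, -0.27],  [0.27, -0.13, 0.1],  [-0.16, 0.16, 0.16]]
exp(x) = [[1.05, -0.15, -0.31], [0.25, 0.87, 0.06], [-0.16, 0.17, 1.2]]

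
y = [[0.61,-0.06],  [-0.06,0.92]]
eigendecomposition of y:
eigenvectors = [[-0.98, 0.18], [-0.18, -0.98]]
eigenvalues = [0.6, 0.93]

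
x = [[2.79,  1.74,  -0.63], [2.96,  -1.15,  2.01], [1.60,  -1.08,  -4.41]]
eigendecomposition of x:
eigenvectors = [[0.84+0.00j, 0.25+0.00j, 0.25-0.00j],[0.54+0.00j, (-0.72+0j), -0.72-0.00j],[(0.09+0j), 0.41-0.51j, 0.41+0.51j]]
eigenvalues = [(3.83+0j), (-3.3+1.41j), (-3.3-1.41j)]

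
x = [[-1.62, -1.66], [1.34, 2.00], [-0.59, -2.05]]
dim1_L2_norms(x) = [2.32, 2.41, 2.13]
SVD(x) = [[-0.58, -0.62],[0.62, 0.08],[-0.53, 0.78]] @ diag([3.8901764311068177, 0.7698878716157471]) @ [[0.54,0.84], [0.84,-0.54]]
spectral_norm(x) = 3.89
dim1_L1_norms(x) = [3.28, 3.34, 2.64]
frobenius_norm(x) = 3.97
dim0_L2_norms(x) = [2.18, 3.31]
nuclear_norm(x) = 4.66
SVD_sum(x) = [[-1.22, -1.92], [1.29, 2.03], [-1.10, -1.73]] + [[-0.40, 0.26], [0.05, -0.03], [0.51, -0.32]]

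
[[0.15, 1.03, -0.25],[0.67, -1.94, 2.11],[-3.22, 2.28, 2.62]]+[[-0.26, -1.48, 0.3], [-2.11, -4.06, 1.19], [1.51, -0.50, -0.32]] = [[-0.11, -0.45, 0.05], [-1.44, -6.0, 3.3], [-1.71, 1.78, 2.3]]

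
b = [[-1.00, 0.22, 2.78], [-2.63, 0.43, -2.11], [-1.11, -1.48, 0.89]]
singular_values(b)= [3.72, 2.93, 1.46]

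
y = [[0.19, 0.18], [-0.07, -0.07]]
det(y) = -0.00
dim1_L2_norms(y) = [0.26, 0.1]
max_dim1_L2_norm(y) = 0.26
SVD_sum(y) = [[0.19,0.18], [-0.07,-0.07]] + [[0.00, -0.00], [0.0, -0.0]]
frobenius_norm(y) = 0.28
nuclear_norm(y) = 0.28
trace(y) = 0.12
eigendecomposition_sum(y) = [[0.19, 0.17], [-0.07, -0.06]] + [[0.00, 0.01], [-0.0, -0.01]]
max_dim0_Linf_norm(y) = 0.19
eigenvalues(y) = [0.13, -0.01]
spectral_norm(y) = 0.28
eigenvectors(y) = [[0.94, -0.68], [-0.34, 0.74]]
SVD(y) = [[-0.94,0.35],  [0.35,0.94]] @ diag([0.27981018837355154, 0.002501695896310564]) @ [[-0.72, -0.69], [0.69, -0.72]]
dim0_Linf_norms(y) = [0.19, 0.18]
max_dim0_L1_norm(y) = 0.26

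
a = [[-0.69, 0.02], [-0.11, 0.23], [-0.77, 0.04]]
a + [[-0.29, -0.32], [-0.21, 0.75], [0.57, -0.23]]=[[-0.98,-0.3], [-0.32,0.98], [-0.2,-0.19]]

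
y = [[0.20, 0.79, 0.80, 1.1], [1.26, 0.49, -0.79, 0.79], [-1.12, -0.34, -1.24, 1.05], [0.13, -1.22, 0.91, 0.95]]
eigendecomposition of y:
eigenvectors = [[(-0.2-0.44j), (-0.2+0.44j), (-0.21+0.44j), (-0.21-0.44j)], [(0.34+0.38j), 0.34-0.38j, 0.09+0.55j, (0.09-0.55j)], [(0.68+0j), (0.68-0j), (-0.23-0.15j), -0.23+0.15j], [-0.15+0.18j, -0.15-0.18j, (-0.62+0j), (-0.62-0j)]]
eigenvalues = [(-1.3+0.8j), (-1.3-0.8j), (1.5+1.2j), (1.5-1.2j)]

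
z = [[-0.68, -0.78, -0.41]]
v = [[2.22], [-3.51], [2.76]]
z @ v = [[0.1]]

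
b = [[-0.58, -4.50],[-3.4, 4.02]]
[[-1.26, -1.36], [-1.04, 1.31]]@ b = [[5.35, 0.2], [-3.85, 9.95]]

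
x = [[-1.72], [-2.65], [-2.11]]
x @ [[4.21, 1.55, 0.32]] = [[-7.24,-2.67,-0.55], [-11.16,-4.11,-0.85], [-8.88,-3.27,-0.68]]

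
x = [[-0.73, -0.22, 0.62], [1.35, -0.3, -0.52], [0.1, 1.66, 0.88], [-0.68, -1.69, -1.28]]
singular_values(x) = [2.9, 1.72, 0.53]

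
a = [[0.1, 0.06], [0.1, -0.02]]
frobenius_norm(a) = 0.15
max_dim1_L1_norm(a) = 0.16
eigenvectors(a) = [[0.84, -0.36],[0.53, 0.93]]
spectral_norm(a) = 0.14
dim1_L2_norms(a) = [0.12, 0.1]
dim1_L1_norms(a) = [0.16, 0.12]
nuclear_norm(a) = 0.20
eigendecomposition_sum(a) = [[0.11, 0.04], [0.07, 0.03]] + [[-0.01, 0.02], [0.03, -0.05]]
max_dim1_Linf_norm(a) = 0.1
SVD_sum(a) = [[0.11, 0.03],[0.09, 0.02]] + [[-0.01, 0.03], [0.01, -0.04]]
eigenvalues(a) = [0.14, -0.06]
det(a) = -0.01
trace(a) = 0.08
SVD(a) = [[-0.77, -0.64],[-0.64, 0.77]] @ diag([0.14472135954999582, 0.0552786404500042]) @ [[-0.97, -0.23], [0.23, -0.97]]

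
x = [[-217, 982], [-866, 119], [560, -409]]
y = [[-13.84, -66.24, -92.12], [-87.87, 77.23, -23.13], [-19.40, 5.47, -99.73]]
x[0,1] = 982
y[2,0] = -19.4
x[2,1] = -409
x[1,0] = -866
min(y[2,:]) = -99.73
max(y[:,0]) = -13.84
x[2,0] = 560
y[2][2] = -99.73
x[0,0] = -217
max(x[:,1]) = 982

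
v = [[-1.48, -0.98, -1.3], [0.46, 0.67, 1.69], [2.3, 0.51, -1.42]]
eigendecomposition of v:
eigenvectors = [[0.18+0.44j, 0.18-0.44j, 0.36+0.00j], [-0.41-0.40j, -0.41+0.40j, (-0.89+0j)], [0.67+0.00j, (0.67-0j), 0.27+0.00j]]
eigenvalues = [(-1.1+1.21j), (-1.1-1.21j), (-0.03+0j)]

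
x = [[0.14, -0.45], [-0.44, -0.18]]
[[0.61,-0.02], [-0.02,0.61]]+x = [[0.75,-0.47], [-0.46,0.43]]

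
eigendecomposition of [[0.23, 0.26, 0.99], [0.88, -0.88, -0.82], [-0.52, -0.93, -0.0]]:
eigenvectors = [[(0.64+0j), (0.64-0j), -0.33+0.00j], [(0.09-0.43j), 0.09+0.43j, (0.86+0j)], [0.13+0.62j, 0.13-0.62j, 0.39+0.00j]]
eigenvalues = [(0.47+0.78j), (0.47-0.78j), (-1.6+0j)]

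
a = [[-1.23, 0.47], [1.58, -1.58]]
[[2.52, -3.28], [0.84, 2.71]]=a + [[3.75, -3.75], [-0.74, 4.29]]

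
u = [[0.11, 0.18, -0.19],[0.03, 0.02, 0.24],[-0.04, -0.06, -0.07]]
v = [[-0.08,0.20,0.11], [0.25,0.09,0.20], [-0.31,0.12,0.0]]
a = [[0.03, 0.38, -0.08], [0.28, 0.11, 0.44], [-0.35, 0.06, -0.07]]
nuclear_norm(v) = 0.77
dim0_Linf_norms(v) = [0.31, 0.2, 0.2]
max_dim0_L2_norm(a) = 0.45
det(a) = -0.06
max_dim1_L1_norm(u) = 0.48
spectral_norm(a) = 0.59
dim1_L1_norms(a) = [0.49, 0.83, 0.48]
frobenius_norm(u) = 0.39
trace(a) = 0.07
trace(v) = 0.01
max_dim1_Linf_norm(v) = 0.31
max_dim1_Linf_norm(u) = 0.24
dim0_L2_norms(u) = [0.12, 0.19, 0.31]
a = u + v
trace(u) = 0.06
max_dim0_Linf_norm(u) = 0.24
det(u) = 0.00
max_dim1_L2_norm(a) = 0.53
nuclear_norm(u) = 0.53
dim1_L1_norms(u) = [0.48, 0.29, 0.17]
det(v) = -0.00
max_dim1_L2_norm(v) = 0.33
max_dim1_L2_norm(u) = 0.28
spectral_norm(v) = 0.43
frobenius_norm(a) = 0.75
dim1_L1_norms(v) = [0.39, 0.54, 0.43]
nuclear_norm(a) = 1.23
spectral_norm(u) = 0.33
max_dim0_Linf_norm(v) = 0.31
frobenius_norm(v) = 0.53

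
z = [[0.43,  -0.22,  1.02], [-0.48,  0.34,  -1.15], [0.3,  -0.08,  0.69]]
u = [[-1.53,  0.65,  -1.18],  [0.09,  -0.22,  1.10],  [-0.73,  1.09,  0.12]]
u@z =[[-1.32, 0.65, -3.12], [0.47, -0.18, 1.1], [-0.80, 0.52, -1.92]]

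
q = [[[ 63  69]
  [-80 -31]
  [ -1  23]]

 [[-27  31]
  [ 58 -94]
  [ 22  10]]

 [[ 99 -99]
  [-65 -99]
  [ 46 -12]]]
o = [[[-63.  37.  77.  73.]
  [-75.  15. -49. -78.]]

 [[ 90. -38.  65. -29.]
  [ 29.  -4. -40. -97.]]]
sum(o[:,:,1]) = 10.0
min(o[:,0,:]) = -63.0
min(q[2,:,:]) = -99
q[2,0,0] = 99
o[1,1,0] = 29.0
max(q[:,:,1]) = 69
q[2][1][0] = -65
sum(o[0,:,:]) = -63.0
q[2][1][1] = -99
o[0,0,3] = 73.0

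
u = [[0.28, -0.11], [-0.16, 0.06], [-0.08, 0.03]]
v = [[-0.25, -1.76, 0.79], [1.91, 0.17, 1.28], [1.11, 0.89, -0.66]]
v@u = [[0.15, -0.05], [0.41, -0.16], [0.22, -0.09]]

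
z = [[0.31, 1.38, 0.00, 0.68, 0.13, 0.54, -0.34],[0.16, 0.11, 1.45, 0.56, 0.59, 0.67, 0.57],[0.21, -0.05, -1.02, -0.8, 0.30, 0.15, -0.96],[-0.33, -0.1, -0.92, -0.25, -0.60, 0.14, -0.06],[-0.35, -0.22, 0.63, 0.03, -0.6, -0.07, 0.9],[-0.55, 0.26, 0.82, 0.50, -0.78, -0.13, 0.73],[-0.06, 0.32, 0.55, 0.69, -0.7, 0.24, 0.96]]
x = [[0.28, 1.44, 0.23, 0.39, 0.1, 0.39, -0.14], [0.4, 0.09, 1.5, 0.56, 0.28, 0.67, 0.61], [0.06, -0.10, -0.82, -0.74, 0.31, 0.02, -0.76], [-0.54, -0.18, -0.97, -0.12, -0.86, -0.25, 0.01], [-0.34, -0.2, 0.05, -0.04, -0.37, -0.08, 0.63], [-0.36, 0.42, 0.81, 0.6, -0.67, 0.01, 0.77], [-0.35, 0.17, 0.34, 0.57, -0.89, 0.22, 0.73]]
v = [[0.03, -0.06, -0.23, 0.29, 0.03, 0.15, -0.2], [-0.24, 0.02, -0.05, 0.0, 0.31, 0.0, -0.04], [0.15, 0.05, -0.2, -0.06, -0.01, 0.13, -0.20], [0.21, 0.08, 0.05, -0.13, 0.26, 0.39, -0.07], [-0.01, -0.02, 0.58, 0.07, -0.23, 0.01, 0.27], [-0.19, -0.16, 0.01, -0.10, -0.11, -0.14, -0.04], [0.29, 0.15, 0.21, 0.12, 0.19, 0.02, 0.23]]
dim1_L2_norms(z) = [1.7, 1.89, 1.66, 1.19, 1.32, 1.57, 1.53]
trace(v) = -0.42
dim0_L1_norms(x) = [2.33, 2.6, 4.72, 3.02, 3.48, 1.64, 3.65]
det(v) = 0.00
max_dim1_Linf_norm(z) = 1.45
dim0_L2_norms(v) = [0.5, 0.25, 0.69, 0.37, 0.52, 0.46, 0.46]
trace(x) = -0.20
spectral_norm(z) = 3.19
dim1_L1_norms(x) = [2.97, 4.11, 2.81, 2.93, 1.71, 3.64, 3.27]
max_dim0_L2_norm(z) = 2.32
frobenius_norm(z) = 4.15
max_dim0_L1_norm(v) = 1.33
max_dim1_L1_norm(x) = 4.11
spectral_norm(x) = 2.92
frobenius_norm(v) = 1.27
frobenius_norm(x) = 3.90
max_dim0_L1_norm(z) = 5.39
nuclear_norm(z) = 8.15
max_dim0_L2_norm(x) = 2.17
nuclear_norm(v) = 2.77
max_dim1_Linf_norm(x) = 1.5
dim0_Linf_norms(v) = [0.29, 0.16, 0.58, 0.29, 0.31, 0.39, 0.27]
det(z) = 0.07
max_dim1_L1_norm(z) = 4.11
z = v + x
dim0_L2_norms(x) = [0.95, 1.54, 2.17, 1.31, 1.52, 0.85, 1.58]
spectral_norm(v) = 0.84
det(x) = -0.00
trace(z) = -0.62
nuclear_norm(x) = 7.43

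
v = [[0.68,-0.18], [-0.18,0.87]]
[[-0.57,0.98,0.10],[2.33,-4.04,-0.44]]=v @ [[-0.13, 0.23, 0.02], [2.65, -4.6, -0.5]]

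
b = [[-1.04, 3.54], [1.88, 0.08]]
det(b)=-6.738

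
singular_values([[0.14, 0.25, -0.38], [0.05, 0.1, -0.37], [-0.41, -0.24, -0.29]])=[0.62, 0.55, 0.04]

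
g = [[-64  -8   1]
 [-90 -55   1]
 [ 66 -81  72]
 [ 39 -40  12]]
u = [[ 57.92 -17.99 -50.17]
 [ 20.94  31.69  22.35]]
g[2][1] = -81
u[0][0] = 57.92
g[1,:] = [-90, -55, 1]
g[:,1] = [-8, -55, -81, -40]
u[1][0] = 20.94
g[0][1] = -8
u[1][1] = 31.69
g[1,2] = 1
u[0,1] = -17.99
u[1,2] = 22.35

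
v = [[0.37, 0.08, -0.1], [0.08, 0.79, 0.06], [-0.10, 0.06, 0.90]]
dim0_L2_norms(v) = [0.39, 0.8, 0.91]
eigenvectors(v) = [[-0.96,  0.24,  -0.12], [0.19,  0.93,  0.32], [-0.19,  -0.29,  0.94]]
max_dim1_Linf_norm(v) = 0.9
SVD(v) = [[-0.12, 0.24, -0.96], [0.32, 0.93, 0.19], [0.94, -0.29, -0.19]] @ diag([0.9336077041260397, 0.7923214986670988, 0.33407079720686184]) @ [[-0.12, 0.32, 0.94],[0.24, 0.93, -0.29],[-0.96, 0.19, -0.19]]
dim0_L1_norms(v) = [0.55, 0.93, 1.06]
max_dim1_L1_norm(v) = 1.06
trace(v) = 2.06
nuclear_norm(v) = 2.06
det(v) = 0.25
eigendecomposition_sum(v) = [[0.31, -0.06, 0.06], [-0.06, 0.01, -0.01], [0.06, -0.01, 0.01]] + [[0.05, 0.18, -0.06], [0.18, 0.68, -0.21], [-0.06, -0.21, 0.07]] + [[0.01, -0.04, -0.11], [-0.04, 0.1, 0.28], [-0.11, 0.28, 0.82]]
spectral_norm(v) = 0.93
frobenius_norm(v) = 1.27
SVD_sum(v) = [[0.01, -0.04, -0.11], [-0.04, 0.1, 0.28], [-0.11, 0.28, 0.82]] + [[0.05, 0.18, -0.06], [0.18, 0.68, -0.21], [-0.06, -0.21, 0.07]] + [[0.31,-0.06,0.06], [-0.06,0.01,-0.01], [0.06,-0.01,0.01]]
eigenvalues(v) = [0.33, 0.79, 0.93]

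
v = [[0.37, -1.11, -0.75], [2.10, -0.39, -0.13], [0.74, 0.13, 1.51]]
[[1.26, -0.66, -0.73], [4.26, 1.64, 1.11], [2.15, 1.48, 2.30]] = v @ [[1.90, 0.92, 0.61], [-0.89, 0.58, 0.04], [0.57, 0.48, 1.22]]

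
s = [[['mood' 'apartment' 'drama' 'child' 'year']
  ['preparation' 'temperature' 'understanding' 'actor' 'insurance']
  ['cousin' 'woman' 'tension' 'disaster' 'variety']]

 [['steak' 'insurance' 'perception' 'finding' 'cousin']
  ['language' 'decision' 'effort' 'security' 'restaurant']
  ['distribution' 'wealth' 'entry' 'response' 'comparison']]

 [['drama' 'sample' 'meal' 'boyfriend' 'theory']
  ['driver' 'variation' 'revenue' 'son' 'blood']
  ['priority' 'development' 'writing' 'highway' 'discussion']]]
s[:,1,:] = [['preparation', 'temperature', 'understanding', 'actor', 'insurance'], ['language', 'decision', 'effort', 'security', 'restaurant'], ['driver', 'variation', 'revenue', 'son', 'blood']]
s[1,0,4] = 'cousin'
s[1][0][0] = 'steak'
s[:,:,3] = [['child', 'actor', 'disaster'], ['finding', 'security', 'response'], ['boyfriend', 'son', 'highway']]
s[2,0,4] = 'theory'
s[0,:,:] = [['mood', 'apartment', 'drama', 'child', 'year'], ['preparation', 'temperature', 'understanding', 'actor', 'insurance'], ['cousin', 'woman', 'tension', 'disaster', 'variety']]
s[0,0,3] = 'child'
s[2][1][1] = 'variation'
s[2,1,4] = 'blood'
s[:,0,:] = [['mood', 'apartment', 'drama', 'child', 'year'], ['steak', 'insurance', 'perception', 'finding', 'cousin'], ['drama', 'sample', 'meal', 'boyfriend', 'theory']]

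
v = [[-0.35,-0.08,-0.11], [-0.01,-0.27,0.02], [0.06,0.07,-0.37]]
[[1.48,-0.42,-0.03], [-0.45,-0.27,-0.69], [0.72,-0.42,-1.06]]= v @ [[-3.90, 0.5, -1.56], [1.63, 1.08, 2.86], [-2.27, 1.43, 3.16]]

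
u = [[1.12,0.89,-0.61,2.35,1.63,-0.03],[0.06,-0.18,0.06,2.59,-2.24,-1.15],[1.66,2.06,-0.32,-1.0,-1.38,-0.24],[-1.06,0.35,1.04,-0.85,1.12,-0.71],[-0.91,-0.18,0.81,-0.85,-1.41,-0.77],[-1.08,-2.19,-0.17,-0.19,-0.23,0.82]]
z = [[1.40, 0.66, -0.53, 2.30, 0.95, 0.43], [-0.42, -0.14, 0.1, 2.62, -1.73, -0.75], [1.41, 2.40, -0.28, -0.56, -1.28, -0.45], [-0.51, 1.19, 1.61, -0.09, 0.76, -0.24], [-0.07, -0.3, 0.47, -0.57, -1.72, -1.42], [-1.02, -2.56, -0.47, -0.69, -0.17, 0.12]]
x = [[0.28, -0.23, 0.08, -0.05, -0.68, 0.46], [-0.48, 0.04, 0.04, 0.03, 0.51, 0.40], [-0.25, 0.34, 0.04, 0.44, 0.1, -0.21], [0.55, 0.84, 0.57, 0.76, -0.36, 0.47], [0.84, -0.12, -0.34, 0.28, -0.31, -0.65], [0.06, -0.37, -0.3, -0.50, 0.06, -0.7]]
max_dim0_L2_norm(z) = 3.78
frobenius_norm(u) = 7.08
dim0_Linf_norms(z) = [1.41, 2.56, 1.61, 2.62, 1.73, 1.42]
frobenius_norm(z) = 6.97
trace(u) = -0.82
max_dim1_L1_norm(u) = 6.66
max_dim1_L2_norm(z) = 3.26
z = x + u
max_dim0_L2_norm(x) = 1.24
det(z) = -5.65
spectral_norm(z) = 4.34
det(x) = -0.00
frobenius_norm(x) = 2.56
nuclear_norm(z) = 14.36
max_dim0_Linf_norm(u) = 2.59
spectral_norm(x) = 1.77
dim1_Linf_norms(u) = [2.35, 2.59, 2.06, 1.12, 1.41, 2.19]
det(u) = 0.00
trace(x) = 0.11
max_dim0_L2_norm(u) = 3.84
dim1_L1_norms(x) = [1.78, 1.5, 1.38, 3.55, 2.54, 1.99]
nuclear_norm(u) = 13.83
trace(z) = -0.71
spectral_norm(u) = 4.25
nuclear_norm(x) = 4.93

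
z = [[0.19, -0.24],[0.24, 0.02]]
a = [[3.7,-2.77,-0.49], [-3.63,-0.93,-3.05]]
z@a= [[1.57,-0.30,0.64], [0.82,-0.68,-0.18]]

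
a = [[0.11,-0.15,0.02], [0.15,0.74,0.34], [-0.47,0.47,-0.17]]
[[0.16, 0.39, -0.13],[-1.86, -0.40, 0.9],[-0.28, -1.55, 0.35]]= a@[[-0.86, 1.13, -0.15], [-1.84, -1.55, 0.88], [-1.09, 1.71, 0.81]]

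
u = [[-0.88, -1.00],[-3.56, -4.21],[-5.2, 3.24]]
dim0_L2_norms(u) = [6.36, 5.41]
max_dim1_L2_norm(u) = 6.13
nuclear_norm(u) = 11.77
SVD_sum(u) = [[-0.79, 0.07], [-3.17, 0.27], [-5.44, 0.47]] + [[-0.09, -1.07], [-0.39, -4.48], [0.24, 2.77]]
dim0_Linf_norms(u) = [5.2, 4.21]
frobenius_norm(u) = 8.35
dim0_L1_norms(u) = [9.64, 8.45]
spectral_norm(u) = 6.37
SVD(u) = [[-0.12, -0.20],[-0.50, -0.83],[-0.86, 0.52]] @ diag([6.3696686356985985, 5.397871939143941]) @ [[1.0,-0.09], [0.09,1.00]]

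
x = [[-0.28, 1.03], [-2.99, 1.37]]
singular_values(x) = [3.36, 0.8]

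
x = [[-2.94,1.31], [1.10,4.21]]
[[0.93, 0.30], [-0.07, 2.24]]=x @ [[-0.29,0.12], [0.06,0.5]]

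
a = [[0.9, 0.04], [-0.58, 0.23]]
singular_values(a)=[1.07, 0.21]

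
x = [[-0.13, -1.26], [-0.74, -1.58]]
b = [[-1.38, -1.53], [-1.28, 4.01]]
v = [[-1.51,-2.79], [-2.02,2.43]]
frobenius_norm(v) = 4.48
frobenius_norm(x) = 2.16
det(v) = -9.31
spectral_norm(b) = 4.36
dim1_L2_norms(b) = [2.06, 4.21]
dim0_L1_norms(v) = [3.53, 5.22]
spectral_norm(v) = 3.71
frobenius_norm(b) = 4.69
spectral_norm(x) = 2.13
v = b + x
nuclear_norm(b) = 6.08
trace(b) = 2.63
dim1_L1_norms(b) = [2.91, 5.29]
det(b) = -7.49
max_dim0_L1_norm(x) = 2.84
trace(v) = 0.92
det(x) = -0.73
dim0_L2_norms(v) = [2.52, 3.7]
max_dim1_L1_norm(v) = 4.45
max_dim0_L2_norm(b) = 4.29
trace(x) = -1.71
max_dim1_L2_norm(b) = 4.21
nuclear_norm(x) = 2.47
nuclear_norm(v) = 6.22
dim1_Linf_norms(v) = [2.79, 2.43]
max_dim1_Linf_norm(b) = 4.01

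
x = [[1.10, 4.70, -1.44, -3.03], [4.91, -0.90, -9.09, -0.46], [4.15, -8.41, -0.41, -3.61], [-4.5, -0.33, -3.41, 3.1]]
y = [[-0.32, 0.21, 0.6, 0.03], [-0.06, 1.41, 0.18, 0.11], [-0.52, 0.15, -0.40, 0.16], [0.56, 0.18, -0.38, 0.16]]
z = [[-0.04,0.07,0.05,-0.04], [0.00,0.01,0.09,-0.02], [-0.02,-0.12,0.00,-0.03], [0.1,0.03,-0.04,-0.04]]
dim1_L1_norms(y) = [1.16, 1.76, 1.23, 1.28]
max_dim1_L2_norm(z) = 0.13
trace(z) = -0.07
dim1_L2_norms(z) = [0.1, 0.09, 0.13, 0.12]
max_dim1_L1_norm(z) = 0.21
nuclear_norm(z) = 0.41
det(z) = 0.00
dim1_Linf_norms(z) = [0.07, 0.09, 0.12, 0.1]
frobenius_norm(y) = 1.88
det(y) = 0.14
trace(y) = 0.85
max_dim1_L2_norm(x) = 10.38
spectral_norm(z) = 0.15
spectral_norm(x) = 11.82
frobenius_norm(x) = 16.88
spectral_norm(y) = 1.47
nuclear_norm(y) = 3.24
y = x @ z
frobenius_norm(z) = 0.22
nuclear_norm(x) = 30.63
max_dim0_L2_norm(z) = 0.14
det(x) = 1781.89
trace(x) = 2.89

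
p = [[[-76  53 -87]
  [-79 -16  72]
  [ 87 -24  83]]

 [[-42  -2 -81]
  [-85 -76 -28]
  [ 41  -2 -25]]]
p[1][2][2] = -25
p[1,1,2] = -28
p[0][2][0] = 87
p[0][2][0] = 87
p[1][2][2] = -25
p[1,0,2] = -81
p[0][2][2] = 83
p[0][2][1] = -24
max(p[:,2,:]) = 87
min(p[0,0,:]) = -87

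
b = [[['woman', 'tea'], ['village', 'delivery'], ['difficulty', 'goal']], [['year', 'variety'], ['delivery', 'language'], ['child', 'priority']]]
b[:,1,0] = ['village', 'delivery']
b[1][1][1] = 'language'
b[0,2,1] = 'goal'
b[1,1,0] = 'delivery'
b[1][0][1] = 'variety'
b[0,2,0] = 'difficulty'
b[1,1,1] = 'language'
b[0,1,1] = 'delivery'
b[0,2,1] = 'goal'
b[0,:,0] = ['woman', 'village', 'difficulty']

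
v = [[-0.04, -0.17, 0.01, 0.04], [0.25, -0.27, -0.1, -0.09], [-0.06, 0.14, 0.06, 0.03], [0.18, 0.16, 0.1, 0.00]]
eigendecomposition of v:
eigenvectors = [[(0.16+0.44j), (0.16-0.44j), (0.35+0j), (0.22+0j)],[(0.7+0j), (0.7-0j), -0.03+0.00j, (0.11+0j)],[-0.27-0.10j, -0.27+0.10j, 0.14+0.00j, (-0.5+0j)],[-0.04-0.46j, -0.04+0.46j, (0.92+0j), 0.83+0.00j]]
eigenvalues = [(-0.17+0.23j), (-0.17-0.23j), (0.08+0j), (0.01+0j)]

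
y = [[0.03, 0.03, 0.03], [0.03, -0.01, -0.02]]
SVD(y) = [[-1.0, 0.00], [0.0, 1.0]] @ diag([0.05196152422706632, 0.03741657386773941]) @ [[-0.58,-0.58,-0.58],[0.8,-0.27,-0.53]]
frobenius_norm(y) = 0.06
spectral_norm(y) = 0.05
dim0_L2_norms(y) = [0.04, 0.03, 0.04]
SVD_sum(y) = [[0.03, 0.03, 0.03], [-0.0, -0.0, -0.00]] + [[0.0, -0.0, -0.00], [0.03, -0.01, -0.02]]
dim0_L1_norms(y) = [0.06, 0.04, 0.05]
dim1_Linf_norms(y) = [0.03, 0.03]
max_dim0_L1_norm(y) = 0.06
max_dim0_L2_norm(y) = 0.04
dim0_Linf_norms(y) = [0.03, 0.03, 0.03]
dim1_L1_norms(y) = [0.09, 0.06]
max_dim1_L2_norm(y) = 0.05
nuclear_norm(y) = 0.09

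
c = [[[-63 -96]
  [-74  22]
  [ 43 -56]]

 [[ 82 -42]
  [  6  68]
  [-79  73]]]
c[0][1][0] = -74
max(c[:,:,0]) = 82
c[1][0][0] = 82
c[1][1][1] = 68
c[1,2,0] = -79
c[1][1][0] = 6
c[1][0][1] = -42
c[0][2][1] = -56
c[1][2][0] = -79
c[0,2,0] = 43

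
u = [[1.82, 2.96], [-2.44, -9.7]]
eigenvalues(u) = [1.15, -9.03]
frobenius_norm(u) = 10.59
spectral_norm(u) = 10.54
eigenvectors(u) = [[0.98,-0.26],  [-0.22,0.96]]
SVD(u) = [[-0.32,0.95], [0.95,0.32]] @ diag([10.542223515038282, 0.9895066240171743]) @ [[-0.27, -0.96], [0.96, -0.27]]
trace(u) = -7.88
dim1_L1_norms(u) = [4.78, 12.14]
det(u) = -10.43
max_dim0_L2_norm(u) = 10.14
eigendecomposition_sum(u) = [[1.23, 0.34], [-0.28, -0.08]] + [[0.59, 2.62], [-2.16, -9.62]]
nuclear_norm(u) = 11.53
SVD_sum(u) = [[0.92, 3.22], [-2.74, -9.61]] + [[0.9, -0.26], [0.30, -0.09]]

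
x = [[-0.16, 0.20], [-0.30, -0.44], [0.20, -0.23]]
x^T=[[-0.16, -0.30, 0.20], [0.20, -0.44, -0.23]]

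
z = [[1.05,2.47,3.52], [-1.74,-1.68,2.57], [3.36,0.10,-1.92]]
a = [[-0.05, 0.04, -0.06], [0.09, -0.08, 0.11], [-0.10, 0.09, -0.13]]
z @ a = [[-0.18, 0.16, -0.25], [-0.32, 0.3, -0.41], [0.03, -0.05, 0.06]]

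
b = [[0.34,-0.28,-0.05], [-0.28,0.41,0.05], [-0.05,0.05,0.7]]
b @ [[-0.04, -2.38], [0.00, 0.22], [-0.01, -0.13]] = [[-0.01, -0.86], [0.01, 0.75], [-0.00, 0.04]]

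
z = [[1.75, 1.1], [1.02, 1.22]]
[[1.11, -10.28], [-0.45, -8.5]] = z @[[1.82, -3.15], [-1.89, -4.33]]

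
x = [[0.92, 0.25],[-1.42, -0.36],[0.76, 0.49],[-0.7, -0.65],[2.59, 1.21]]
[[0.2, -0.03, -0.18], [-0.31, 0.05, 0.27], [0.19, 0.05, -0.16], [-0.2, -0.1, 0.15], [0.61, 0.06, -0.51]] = x @ [[0.19, -0.1, -0.18], [0.1, 0.26, -0.04]]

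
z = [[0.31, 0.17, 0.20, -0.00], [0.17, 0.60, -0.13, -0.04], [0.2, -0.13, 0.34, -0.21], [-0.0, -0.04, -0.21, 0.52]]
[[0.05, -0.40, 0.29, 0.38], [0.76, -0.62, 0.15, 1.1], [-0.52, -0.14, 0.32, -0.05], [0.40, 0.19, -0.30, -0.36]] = z @ [[-0.18,0.14,1.65,0.47], [1.25,-1.33,-0.44,1.62], [-0.53,-1.11,-0.75,-0.19], [0.66,-0.18,-0.91,-0.64]]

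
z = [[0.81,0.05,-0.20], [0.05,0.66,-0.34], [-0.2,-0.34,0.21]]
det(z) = -0.001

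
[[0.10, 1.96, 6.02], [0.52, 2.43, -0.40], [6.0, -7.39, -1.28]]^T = [[0.10, 0.52, 6.00], [1.96, 2.43, -7.39], [6.02, -0.40, -1.28]]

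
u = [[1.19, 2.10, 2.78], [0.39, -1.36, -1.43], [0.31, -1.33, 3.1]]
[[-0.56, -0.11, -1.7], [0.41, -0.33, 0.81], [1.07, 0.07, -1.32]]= u@[[-0.01, -0.37, -0.1], [-0.46, 0.05, -0.13], [0.15, 0.08, -0.47]]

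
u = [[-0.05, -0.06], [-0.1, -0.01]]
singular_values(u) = [0.12, 0.05]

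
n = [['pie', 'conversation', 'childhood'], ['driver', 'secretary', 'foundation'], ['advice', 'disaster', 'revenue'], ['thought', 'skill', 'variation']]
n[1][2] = 'foundation'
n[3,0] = 'thought'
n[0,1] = 'conversation'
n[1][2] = 'foundation'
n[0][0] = 'pie'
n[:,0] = ['pie', 'driver', 'advice', 'thought']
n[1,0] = 'driver'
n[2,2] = 'revenue'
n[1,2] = 'foundation'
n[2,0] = 'advice'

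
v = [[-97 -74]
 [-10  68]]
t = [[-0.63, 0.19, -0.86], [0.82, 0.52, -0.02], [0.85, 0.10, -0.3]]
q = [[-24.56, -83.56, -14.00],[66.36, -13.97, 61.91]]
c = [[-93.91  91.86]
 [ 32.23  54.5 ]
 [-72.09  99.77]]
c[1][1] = 54.5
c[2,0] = -72.09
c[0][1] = 91.86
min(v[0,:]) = -97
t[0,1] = 0.19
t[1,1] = 0.525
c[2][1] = 99.77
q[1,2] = 61.91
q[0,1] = -83.56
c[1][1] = 54.5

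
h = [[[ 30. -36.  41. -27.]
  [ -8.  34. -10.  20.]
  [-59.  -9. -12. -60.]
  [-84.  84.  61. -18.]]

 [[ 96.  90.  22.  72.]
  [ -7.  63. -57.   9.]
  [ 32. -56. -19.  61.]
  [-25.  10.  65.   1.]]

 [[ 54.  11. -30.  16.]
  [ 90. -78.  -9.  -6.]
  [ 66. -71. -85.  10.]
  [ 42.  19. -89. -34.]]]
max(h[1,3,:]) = 65.0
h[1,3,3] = 1.0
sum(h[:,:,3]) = 44.0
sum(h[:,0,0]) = 180.0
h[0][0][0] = 30.0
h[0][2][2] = -12.0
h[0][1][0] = -8.0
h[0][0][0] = 30.0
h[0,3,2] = 61.0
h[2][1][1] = -78.0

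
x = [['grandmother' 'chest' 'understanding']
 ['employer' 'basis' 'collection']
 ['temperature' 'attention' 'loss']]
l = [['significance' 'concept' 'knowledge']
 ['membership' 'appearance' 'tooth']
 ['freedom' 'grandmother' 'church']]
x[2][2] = 'loss'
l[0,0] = 'significance'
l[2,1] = 'grandmother'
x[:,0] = ['grandmother', 'employer', 'temperature']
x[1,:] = ['employer', 'basis', 'collection']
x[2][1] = 'attention'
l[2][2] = 'church'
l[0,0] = 'significance'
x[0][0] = 'grandmother'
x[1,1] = 'basis'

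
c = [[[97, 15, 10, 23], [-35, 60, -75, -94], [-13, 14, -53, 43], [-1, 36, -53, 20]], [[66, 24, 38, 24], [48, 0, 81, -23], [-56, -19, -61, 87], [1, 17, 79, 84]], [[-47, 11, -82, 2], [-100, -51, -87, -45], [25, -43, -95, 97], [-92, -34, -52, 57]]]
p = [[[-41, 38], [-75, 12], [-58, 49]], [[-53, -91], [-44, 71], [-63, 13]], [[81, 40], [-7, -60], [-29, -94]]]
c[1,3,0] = 1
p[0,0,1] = 38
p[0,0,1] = 38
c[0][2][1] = 14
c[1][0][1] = 24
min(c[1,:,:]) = -61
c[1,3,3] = 84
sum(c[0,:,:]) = -6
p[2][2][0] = -29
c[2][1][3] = -45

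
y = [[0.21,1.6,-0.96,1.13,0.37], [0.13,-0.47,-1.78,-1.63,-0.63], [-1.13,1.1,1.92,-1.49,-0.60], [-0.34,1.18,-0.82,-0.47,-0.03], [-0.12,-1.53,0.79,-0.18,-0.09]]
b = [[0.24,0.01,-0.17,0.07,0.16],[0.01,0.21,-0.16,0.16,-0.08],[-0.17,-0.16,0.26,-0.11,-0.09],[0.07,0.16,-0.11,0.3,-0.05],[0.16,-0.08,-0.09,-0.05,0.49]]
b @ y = [[0.2, 0.03, -0.51, 0.45, 0.17], [0.17, 0.05, -0.88, -0.15, -0.03], [-0.3, 0.10, 0.97, -0.25, -0.11], [0.06, 0.35, -0.85, -0.15, -0.01], [0.08, -0.61, 0.24, 0.38, 0.12]]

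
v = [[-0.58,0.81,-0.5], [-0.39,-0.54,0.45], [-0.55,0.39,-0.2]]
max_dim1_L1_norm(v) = 1.89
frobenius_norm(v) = 1.54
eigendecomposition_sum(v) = [[-0.0,-0.0,0.0],[-0.0,-0.0,0.0],[-0.0,-0.0,0.0]] + [[-0.53,  -1.16,  0.92], [-0.38,  -0.84,  0.66], [-0.51,  -1.12,  0.89]] + [[-0.05, 1.97, -1.42],[-0.01, 0.30, -0.21],[-0.04, 1.51, -1.09]]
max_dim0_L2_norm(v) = 1.05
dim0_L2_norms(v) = [0.89, 1.05, 0.7]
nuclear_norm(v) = 2.09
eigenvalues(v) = [0.0, -0.48, -0.84]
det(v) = 0.00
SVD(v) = [[-0.82, -0.13, -0.56],[0.33, -0.90, -0.27],[-0.47, -0.41, 0.78]] @ diag([1.3565737441505963, 0.7368905445551592, 4.501591920204891e-05]) @ [[0.44, -0.76, 0.48],  [0.89, 0.3, -0.35],  [0.12, 0.58, 0.8]]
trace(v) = -1.32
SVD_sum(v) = [[-0.49, 0.84, -0.53], [0.20, -0.34, 0.22], [-0.28, 0.48, -0.31]] + [[-0.09, -0.03, 0.03], [-0.59, -0.2, 0.23], [-0.27, -0.09, 0.11]] + [[-0.0, -0.00, -0.00], [-0.0, -0.00, -0.0], [0.0, 0.00, 0.0]]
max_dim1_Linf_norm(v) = 0.81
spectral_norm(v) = 1.36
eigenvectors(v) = [[0.12, 0.64, 0.79], [0.58, 0.46, 0.12], [0.80, 0.62, 0.6]]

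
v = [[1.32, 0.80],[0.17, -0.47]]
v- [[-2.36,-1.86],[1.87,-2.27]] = [[3.68, 2.66], [-1.7, 1.8]]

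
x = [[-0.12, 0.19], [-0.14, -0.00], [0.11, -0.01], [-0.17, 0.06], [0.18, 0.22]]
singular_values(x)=[0.33, 0.29]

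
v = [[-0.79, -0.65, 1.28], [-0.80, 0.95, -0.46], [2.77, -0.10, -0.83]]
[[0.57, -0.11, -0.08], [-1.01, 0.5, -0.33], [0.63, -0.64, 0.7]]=v @ [[0.28, -0.25, 0.26], [-0.7, 0.27, -0.11], [0.26, -0.1, 0.04]]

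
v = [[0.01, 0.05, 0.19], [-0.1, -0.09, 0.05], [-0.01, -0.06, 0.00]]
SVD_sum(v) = [[-0.01, 0.03, 0.19], [-0.0, 0.01, 0.04], [0.00, -0.0, -0.01]] + [[0.02, 0.02, -0.0], [-0.09, -0.10, 0.01], [-0.03, -0.04, 0.01]] + [[0.0, -0.0, 0.0], [-0.01, 0.01, -0.0], [0.02, -0.02, 0.0]]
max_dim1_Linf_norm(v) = 0.19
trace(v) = -0.08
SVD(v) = [[-0.98,-0.16,-0.11], [-0.19,0.92,0.33], [0.05,0.35,-0.94]] @ diag([0.19907753137606043, 0.14931326856725405, 0.032767122714341644]) @ [[0.04, -0.18, -0.98], [-0.65, -0.75, 0.11], [-0.76, 0.64, -0.15]]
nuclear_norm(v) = 0.38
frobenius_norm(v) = 0.25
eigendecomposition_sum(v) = [[(-0.01+0.04j), 0.03+0.04j, 0.06-0.04j], [-0.04-0.01j, -0.05+0.03j, 0.04+0.07j], [-0.01-0.02j, -0.03-0.01j, (-0.01+0.04j)]] + [[(-0.01-0.04j), (0.03-0.04j), (0.06+0.04j)], [(-0.04+0.01j), (-0.05-0.03j), (0.04-0.07j)], [-0.01+0.02j, -0.03+0.01j, (-0.01-0.04j)]] + [[(0.02+0j), (-0.02+0j), 0.06+0.00j], [-0.01-0.00j, (0.01-0j), -0.03-0.00j], [0.01+0.00j, (-0.01+0j), (0.02+0j)]]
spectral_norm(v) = 0.20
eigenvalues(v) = [(-0.07+0.11j), (-0.07-0.11j), (0.06+0j)]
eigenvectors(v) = [[(-0.04-0.64j), (-0.04+0.64j), 0.83+0.00j], [(0.69+0j), (0.69-0j), (-0.45+0j)], [(0.21+0.24j), (0.21-0.24j), (0.33+0j)]]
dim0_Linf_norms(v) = [0.1, 0.09, 0.19]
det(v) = 0.00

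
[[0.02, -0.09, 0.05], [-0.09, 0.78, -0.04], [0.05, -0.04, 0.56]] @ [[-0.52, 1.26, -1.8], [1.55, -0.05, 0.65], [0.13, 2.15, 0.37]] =[[-0.14, 0.14, -0.08], [1.25, -0.24, 0.65], [-0.02, 1.27, 0.09]]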